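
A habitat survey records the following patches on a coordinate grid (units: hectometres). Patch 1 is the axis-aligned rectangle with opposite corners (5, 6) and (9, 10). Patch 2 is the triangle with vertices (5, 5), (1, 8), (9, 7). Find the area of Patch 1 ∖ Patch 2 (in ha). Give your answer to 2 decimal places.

|Patch 1| = 16, |Patch 1∩Patch 2| = 4.
|Patch 1 ∖ Patch 2| = |Patch 1| − |Patch 1∩Patch 2| = 16 − 4 = 12.00.

12.00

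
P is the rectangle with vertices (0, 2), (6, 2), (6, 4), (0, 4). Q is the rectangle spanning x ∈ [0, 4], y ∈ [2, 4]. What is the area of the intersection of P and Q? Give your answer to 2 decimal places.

|P∩Q|: x∈[0,4], y∈[2,4] → 4·2 = 8.

8.00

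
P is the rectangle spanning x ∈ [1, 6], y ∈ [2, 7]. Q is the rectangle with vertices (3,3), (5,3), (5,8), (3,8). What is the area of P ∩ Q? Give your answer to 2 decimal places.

|P∩Q|: x∈[3,5], y∈[3,7] → 2·4 = 8.

8.00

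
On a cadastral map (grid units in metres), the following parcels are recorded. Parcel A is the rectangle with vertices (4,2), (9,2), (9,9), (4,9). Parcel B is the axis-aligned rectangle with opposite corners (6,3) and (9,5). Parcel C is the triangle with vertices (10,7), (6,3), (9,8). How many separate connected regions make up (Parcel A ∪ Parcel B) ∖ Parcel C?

(Parcel A ∪ Parcel B) ∖ Parcel C is a single connected region.

1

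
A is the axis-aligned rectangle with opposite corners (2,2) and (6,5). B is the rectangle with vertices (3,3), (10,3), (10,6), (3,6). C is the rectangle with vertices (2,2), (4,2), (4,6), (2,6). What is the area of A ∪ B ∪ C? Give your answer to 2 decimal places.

28.00

By inclusion–exclusion:
Individual areas: |A| = 12, |B| = 21, |C| = 8.
|A∩B|: x∈[3,6], y∈[3,5] → 3·2 = 6.
|A∩C|: x∈[2,4], y∈[2,5] → 2·3 = 6.
|B∩C|: x∈[3,4], y∈[3,6] → 1·3 = 3.
|A∩B∩C| = 2.
|A ∪ B ∪ C| = 41 − 15 + 2 = 28.00.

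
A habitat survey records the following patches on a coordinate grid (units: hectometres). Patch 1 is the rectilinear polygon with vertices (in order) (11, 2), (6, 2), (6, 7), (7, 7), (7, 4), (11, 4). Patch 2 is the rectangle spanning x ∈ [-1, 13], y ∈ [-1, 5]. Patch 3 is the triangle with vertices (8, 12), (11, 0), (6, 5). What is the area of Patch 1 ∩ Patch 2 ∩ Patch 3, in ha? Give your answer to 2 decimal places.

5.00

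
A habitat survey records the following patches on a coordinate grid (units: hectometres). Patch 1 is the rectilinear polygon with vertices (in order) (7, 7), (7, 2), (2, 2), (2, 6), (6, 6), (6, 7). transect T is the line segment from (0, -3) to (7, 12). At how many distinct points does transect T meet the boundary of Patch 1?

2

The segment meets the boundary at (4.2,6), (2.333,2).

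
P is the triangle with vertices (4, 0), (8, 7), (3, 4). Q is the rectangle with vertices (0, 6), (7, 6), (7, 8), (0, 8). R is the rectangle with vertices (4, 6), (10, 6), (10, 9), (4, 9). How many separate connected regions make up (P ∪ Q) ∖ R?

2

(P ∪ Q) ∖ R splits into 2 disjoint pieces (area 10.9524, area 8).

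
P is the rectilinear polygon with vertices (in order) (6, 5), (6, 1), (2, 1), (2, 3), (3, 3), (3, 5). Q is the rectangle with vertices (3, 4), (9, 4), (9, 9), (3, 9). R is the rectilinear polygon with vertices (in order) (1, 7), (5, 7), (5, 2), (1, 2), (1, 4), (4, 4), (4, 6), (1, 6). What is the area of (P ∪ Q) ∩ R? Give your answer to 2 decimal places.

9.00

|P ∪ Q| = 41.
|(P ∪ Q) ∩ R| = 9.00.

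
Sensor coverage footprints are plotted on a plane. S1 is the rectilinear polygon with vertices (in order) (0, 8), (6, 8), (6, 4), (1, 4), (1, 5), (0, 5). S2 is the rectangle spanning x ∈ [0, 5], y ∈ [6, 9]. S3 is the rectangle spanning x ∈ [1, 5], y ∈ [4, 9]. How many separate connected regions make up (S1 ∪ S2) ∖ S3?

2

(S1 ∪ S2) ∖ S3 splits into 2 disjoint pieces (area 4, area 4).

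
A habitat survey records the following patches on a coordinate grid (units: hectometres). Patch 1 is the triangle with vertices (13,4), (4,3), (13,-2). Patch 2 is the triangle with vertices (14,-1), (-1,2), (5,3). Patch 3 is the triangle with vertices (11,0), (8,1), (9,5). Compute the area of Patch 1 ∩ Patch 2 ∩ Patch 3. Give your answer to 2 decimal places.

The intersection is the polygon with vertices (10.838,0.405), (11,0), (8,1), (8.15,1.6).
By the shoelace formula its area is 1.42.

1.42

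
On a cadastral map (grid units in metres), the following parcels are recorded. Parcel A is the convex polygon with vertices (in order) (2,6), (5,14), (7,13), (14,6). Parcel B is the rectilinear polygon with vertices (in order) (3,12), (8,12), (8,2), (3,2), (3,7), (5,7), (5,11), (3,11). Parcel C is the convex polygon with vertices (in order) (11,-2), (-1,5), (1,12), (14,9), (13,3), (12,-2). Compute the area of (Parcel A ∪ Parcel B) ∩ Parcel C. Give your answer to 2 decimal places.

|Parcel A ∪ Parcel B| = 72.5625.
|(Parcel A ∪ Parcel B) ∩ Parcel C| = 60.94.

60.94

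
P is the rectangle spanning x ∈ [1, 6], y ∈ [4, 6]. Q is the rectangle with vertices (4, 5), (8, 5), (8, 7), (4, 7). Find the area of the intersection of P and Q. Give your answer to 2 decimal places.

|P∩Q|: x∈[4,6], y∈[5,6] → 2·1 = 2.

2.00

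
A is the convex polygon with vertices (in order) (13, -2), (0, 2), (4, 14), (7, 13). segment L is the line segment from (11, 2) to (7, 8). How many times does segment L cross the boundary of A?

The segment lies entirely inside A and never meets its boundary.

0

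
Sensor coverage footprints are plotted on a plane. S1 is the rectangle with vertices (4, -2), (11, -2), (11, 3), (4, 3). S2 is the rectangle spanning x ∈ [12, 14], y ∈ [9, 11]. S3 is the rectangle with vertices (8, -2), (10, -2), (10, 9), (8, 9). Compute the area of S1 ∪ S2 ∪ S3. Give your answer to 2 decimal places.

By inclusion–exclusion:
Individual areas: |S1| = 35, |S2| = 4, |S3| = 22.
|S1∩S2| = 0 (no overlap).
|S1∩S3|: x∈[8,10], y∈[-2,3] → 2·5 = 10.
|S2∩S3| = 0 (no overlap).
|S1∩S2∩S3| = 0.
|S1 ∪ S2 ∪ S3| = 61 − 10 + 0 = 51.00.

51.00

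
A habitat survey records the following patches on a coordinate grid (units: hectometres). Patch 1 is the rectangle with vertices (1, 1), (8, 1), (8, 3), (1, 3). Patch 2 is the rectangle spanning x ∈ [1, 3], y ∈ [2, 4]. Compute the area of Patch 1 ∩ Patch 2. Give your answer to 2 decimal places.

2.00

|Patch 1∩Patch 2|: x∈[1,3], y∈[2,3] → 2·1 = 2.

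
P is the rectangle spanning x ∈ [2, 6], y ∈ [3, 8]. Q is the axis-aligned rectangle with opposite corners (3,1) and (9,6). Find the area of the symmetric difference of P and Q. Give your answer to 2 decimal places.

|P∩Q|: x∈[3,6], y∈[3,6] → 3·3 = 9.
|P △ Q| = |P| + |Q| − 2·|P∩Q| = 20 + 30 − 18 = 32.00.

32.00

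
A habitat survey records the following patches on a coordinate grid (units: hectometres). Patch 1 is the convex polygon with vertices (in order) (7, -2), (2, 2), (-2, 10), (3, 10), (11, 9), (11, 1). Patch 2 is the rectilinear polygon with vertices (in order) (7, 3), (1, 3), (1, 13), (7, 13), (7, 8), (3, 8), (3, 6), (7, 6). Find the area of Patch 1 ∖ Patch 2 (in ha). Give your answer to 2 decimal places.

71.25

|Patch 1| = 104, |Patch 1∩Patch 2| = 32.75.
|Patch 1 ∖ Patch 2| = |Patch 1| − |Patch 1∩Patch 2| = 104 − 32.75 = 71.25.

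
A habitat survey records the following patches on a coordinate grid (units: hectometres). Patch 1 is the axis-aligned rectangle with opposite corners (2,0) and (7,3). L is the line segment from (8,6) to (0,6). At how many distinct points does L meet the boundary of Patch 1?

0

The segment lies entirely outside Patch 1 and never meets its boundary.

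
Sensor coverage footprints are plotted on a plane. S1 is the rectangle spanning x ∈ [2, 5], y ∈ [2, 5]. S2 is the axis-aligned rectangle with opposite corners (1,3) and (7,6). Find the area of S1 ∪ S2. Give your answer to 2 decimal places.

21.00

By inclusion–exclusion:
Individual areas: |S1| = 9, |S2| = 18.
|S1∩S2|: x∈[2,5], y∈[3,5] → 3·2 = 6.
|S1 ∪ S2| = 27 − 6 = 21.00.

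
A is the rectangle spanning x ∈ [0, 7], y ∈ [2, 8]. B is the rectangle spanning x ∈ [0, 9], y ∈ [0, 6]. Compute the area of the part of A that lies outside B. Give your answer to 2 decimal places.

14.00

|A∩B|: x∈[0,7], y∈[2,6] → 7·4 = 28.
|A| = 42.
|A ∖ B| = |A| − |A∩B| = 42 − 28 = 14.00.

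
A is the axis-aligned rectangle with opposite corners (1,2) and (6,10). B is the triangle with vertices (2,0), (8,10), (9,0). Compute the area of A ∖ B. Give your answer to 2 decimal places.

33.47

|A| = 40, |A∩B| = 6.5333.
|A ∖ B| = |A| − |A∩B| = 40 − 6.5333 = 33.47.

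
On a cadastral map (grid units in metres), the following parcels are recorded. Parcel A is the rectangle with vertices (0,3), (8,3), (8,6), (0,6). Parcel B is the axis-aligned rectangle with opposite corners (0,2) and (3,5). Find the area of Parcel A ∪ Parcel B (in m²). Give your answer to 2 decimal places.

By inclusion–exclusion:
Individual areas: |Parcel A| = 24, |Parcel B| = 9.
|Parcel A∩Parcel B|: x∈[0,3], y∈[3,5] → 3·2 = 6.
|Parcel A ∪ Parcel B| = 33 − 6 = 27.00.

27.00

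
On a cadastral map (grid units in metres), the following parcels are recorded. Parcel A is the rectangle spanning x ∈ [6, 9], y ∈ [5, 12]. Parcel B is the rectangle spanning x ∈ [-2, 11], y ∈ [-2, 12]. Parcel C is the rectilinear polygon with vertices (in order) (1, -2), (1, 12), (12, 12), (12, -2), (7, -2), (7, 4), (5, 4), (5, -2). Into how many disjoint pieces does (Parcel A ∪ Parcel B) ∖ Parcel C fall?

2

(Parcel A ∪ Parcel B) ∖ Parcel C splits into 2 disjoint pieces (area 12, area 42).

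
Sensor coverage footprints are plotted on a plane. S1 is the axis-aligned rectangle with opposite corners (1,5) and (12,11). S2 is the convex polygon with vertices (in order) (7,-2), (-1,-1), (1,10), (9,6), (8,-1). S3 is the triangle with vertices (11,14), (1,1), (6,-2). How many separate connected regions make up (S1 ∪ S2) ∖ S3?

2

(S1 ∪ S2) ∖ S3 splits into 2 disjoint pieces (area 55.0405, area 25.605).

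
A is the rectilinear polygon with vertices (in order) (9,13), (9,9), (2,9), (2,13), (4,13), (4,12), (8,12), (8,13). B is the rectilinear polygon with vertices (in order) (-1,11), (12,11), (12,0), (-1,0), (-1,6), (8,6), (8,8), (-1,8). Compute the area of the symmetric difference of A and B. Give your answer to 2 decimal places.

|A| = 24, |B| = 125, |A∩B| = 14.
|A △ B| = |A| + |B| − 2·|A∩B| = 24 + 125 − 28 = 121.00.

121.00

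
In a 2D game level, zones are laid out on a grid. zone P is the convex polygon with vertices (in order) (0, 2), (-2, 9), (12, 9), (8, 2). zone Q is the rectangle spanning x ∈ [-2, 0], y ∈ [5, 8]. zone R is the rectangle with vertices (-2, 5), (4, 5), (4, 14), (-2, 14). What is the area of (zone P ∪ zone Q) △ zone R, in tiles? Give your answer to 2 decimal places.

|zone P ∪ zone Q| = 79.1429.
|(zone P ∪ zone Q) ∩ zone R| = 23.8571.
|(zone P ∪ zone Q) △ zone R| = 79.1429 + 54 − 47.7143 = 85.43.

85.43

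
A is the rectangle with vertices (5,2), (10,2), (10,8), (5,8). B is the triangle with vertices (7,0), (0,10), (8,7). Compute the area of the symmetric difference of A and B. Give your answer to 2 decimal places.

|A| = 30, |B| = 29.5, |A∩B| = 14.6238.
|A △ B| = |A| + |B| − 2·|A∩B| = 30 + 29.5 − 29.2476 = 30.25.

30.25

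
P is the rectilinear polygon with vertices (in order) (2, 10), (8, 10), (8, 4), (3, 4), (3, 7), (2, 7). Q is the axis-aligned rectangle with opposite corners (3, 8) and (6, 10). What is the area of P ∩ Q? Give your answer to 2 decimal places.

6.00

The intersection is the polygon with vertices (6,10), (6,8), (3,8), (3,10).
By the shoelace formula its area is 6.00.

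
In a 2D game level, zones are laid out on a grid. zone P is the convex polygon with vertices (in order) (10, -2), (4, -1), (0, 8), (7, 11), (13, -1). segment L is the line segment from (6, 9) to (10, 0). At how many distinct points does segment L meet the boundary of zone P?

The segment lies entirely inside zone P and never meets its boundary.

0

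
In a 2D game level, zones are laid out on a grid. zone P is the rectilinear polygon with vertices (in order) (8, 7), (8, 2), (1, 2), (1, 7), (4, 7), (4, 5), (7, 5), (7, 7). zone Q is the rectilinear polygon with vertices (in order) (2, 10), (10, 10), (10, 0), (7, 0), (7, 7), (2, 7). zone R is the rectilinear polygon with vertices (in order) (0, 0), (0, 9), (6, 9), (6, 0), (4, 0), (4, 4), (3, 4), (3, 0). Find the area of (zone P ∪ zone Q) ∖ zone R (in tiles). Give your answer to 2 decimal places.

42.00

|zone P ∪ zone Q| = 69.
|(zone P ∪ zone Q) ∩ zone R| = 27.
|(zone P ∪ zone Q) ∖ zone R| = 69 − 27 = 42.00.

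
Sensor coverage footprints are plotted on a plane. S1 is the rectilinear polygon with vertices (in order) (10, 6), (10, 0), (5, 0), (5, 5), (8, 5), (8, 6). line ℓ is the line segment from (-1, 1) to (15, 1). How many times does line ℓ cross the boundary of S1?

The segment meets the boundary at (10,1), (5,1).

2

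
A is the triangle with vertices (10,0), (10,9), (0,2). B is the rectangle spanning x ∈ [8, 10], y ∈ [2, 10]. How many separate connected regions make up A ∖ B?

A ∖ B is a single connected region.

1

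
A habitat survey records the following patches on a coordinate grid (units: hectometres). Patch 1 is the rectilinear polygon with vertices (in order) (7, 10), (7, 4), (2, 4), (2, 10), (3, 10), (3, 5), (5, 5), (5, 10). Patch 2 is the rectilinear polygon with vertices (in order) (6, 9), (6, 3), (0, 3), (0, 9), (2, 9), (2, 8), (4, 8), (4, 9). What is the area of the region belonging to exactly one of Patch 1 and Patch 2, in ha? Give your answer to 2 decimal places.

32.00

|Patch 1| = 20, |Patch 2| = 34, |Patch 1∩Patch 2| = 11.
|Patch 1 △ Patch 2| = |Patch 1| + |Patch 2| − 2·|Patch 1∩Patch 2| = 20 + 34 − 22 = 32.00.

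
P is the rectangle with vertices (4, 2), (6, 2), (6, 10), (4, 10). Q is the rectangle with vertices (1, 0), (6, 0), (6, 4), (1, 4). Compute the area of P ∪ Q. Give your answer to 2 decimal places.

32.00

By inclusion–exclusion:
Individual areas: |P| = 16, |Q| = 20.
|P∩Q|: x∈[4,6], y∈[2,4] → 2·2 = 4.
|P ∪ Q| = 36 − 4 = 32.00.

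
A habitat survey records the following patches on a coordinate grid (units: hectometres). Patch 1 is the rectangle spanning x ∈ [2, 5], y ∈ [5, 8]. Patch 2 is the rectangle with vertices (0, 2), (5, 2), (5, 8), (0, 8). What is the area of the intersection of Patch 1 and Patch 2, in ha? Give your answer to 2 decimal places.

|Patch 1∩Patch 2|: x∈[2,5], y∈[5,8] → 3·3 = 9.

9.00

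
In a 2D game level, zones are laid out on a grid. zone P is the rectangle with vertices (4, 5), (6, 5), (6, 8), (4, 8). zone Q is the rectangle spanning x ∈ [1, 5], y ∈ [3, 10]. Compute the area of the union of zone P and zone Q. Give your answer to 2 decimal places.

By inclusion–exclusion:
Individual areas: |zone P| = 6, |zone Q| = 28.
|zone P∩zone Q|: x∈[4,5], y∈[5,8] → 1·3 = 3.
|zone P ∪ zone Q| = 34 − 3 = 31.00.

31.00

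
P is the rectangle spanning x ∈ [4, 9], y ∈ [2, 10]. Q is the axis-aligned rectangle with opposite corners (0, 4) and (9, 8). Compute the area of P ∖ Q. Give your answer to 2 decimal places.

|P∩Q|: x∈[4,9], y∈[4,8] → 5·4 = 20.
|P| = 40.
|P ∖ Q| = |P| − |P∩Q| = 40 − 20 = 20.00.

20.00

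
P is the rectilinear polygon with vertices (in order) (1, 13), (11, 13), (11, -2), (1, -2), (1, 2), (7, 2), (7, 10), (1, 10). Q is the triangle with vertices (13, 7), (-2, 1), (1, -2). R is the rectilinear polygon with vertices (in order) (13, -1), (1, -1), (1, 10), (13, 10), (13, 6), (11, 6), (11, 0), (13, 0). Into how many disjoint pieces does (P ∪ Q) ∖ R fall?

(P ∪ Q) ∖ R splits into 3 disjoint pieces (area 30, area 0.1667, area 16.3).

3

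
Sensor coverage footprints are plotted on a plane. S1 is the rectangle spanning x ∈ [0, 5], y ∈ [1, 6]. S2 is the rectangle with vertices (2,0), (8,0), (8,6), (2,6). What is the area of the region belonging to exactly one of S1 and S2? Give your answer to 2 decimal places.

31.00

|S1∩S2|: x∈[2,5], y∈[1,6] → 3·5 = 15.
|S1 △ S2| = |S1| + |S2| − 2·|S1∩S2| = 25 + 36 − 30 = 31.00.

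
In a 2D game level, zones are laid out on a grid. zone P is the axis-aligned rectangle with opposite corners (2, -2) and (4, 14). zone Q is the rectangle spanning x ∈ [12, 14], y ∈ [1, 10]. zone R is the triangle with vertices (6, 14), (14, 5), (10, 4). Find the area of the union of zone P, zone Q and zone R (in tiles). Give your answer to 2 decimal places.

By inclusion–exclusion:
Individual areas: |zone P| = 32, |zone Q| = 18, |zone R| = 22.
|zone P∩zone Q| = 0 (no overlap).
|zone P∩zone R| = 0.
|zone Q∩zone R| = 2.75.
|zone P∩zone Q∩zone R| = 0.
|zone P ∪ zone Q ∪ zone R| = 72 − 2.75 + 0 = 69.25.

69.25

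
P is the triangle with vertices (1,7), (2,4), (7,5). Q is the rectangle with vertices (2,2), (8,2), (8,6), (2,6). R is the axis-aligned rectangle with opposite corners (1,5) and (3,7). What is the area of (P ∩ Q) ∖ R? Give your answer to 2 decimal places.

5.00

|P ∩ Q| = 6.
|(P ∩ Q) ∩ R| = 1.
|(P ∩ Q) ∖ R| = 6 − 1 = 5.00.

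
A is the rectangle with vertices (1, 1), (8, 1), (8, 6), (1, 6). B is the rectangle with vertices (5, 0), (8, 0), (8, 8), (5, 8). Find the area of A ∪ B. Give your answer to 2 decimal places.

By inclusion–exclusion:
Individual areas: |A| = 35, |B| = 24.
|A∩B|: x∈[5,8], y∈[1,6] → 3·5 = 15.
|A ∪ B| = 59 − 15 = 44.00.

44.00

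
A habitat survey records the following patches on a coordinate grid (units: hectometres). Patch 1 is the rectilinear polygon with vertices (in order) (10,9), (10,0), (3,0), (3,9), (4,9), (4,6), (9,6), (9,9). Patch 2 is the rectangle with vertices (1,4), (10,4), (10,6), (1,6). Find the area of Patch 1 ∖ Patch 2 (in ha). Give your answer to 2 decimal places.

34.00

|Patch 1| = 48, |Patch 1∩Patch 2| = 14.
|Patch 1 ∖ Patch 2| = |Patch 1| − |Patch 1∩Patch 2| = 48 − 14 = 34.00.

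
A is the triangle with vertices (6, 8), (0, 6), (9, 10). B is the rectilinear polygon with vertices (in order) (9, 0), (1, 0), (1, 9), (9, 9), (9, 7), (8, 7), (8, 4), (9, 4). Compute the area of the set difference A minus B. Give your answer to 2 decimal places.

0.43

|A| = 3, |A∩B| = 2.5694.
|A ∖ B| = |A| − |A∩B| = 3 − 2.5694 = 0.43.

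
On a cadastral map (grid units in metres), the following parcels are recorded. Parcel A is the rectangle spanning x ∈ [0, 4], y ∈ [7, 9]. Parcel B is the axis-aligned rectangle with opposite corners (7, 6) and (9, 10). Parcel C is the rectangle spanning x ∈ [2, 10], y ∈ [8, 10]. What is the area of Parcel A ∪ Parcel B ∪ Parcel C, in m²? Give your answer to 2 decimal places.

26.00

By inclusion–exclusion:
Individual areas: |Parcel A| = 8, |Parcel B| = 8, |Parcel C| = 16.
|Parcel A∩Parcel B| = 0 (no overlap).
|Parcel A∩Parcel C|: x∈[2,4], y∈[8,9] → 2·1 = 2.
|Parcel B∩Parcel C|: x∈[7,9], y∈[8,10] → 2·2 = 4.
|Parcel A∩Parcel B∩Parcel C| = 0.
|Parcel A ∪ Parcel B ∪ Parcel C| = 32 − 6 + 0 = 26.00.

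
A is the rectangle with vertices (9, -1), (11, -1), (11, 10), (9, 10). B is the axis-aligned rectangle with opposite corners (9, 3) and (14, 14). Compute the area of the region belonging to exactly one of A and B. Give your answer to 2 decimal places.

|A∩B|: x∈[9,11], y∈[3,10] → 2·7 = 14.
|A △ B| = |A| + |B| − 2·|A∩B| = 22 + 55 − 28 = 49.00.

49.00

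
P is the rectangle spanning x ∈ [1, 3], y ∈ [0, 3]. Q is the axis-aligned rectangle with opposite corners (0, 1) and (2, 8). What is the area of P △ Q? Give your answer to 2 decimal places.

|P∩Q|: x∈[1,2], y∈[1,3] → 1·2 = 2.
|P △ Q| = |P| + |Q| − 2·|P∩Q| = 6 + 14 − 4 = 16.00.

16.00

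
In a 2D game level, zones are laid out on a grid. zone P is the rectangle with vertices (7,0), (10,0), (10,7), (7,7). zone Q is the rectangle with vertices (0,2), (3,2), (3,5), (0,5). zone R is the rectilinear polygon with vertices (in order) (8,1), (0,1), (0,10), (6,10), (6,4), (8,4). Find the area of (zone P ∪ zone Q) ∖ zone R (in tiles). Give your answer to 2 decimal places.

|zone P ∪ zone Q| = 30.
|(zone P ∪ zone Q) ∩ zone R| = 12.
|(zone P ∪ zone Q) ∖ zone R| = 30 − 12 = 18.00.

18.00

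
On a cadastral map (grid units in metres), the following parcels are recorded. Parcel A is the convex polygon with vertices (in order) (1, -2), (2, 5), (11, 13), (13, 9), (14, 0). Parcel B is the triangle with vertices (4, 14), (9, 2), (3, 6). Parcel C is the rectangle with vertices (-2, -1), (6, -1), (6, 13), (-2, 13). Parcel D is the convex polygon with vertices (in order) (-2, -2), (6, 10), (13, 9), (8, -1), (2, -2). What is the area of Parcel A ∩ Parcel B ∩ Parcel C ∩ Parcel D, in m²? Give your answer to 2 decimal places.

6.60

The intersection is the polygon with vertices (6,8.556), (6,4), (3.231,5.846), (3.636,6.455).
By the shoelace formula its area is 6.60.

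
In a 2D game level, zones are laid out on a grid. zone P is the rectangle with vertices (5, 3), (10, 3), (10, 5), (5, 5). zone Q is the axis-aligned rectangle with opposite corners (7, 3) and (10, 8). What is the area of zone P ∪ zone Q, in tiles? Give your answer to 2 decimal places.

By inclusion–exclusion:
Individual areas: |zone P| = 10, |zone Q| = 15.
|zone P∩zone Q|: x∈[7,10], y∈[3,5] → 3·2 = 6.
|zone P ∪ zone Q| = 25 − 6 = 19.00.

19.00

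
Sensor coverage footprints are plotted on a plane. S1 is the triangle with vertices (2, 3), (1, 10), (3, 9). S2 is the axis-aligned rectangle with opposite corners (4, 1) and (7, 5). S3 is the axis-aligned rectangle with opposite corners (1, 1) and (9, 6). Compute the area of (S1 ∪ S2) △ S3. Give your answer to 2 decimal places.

|S1 ∪ S2| = 18.5.
|(S1 ∪ S2) ∩ S3| = 13.3929.
|(S1 ∪ S2) △ S3| = 18.5 + 40 − 26.7857 = 31.71.

31.71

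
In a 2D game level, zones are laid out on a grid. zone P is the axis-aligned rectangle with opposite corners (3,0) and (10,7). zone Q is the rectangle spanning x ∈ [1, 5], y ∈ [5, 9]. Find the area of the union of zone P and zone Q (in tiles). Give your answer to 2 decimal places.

61.00

By inclusion–exclusion:
Individual areas: |zone P| = 49, |zone Q| = 16.
|zone P∩zone Q|: x∈[3,5], y∈[5,7] → 2·2 = 4.
|zone P ∪ zone Q| = 65 − 4 = 61.00.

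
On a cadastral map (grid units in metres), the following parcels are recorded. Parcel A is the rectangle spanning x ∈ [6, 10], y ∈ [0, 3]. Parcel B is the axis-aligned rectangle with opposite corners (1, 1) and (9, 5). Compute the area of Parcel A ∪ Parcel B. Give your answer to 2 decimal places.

38.00

By inclusion–exclusion:
Individual areas: |Parcel A| = 12, |Parcel B| = 32.
|Parcel A∩Parcel B|: x∈[6,9], y∈[1,3] → 3·2 = 6.
|Parcel A ∪ Parcel B| = 44 − 6 = 38.00.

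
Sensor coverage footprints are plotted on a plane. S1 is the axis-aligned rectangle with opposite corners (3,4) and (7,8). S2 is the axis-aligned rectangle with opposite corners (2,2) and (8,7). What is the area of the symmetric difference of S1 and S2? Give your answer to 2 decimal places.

|S1∩S2|: x∈[3,7], y∈[4,7] → 4·3 = 12.
|S1 △ S2| = |S1| + |S2| − 2·|S1∩S2| = 16 + 30 − 24 = 22.00.

22.00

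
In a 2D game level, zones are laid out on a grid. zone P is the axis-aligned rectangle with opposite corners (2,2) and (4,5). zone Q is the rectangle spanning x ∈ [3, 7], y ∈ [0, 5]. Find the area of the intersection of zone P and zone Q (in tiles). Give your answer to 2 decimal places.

|zone P∩zone Q|: x∈[3,4], y∈[2,5] → 1·3 = 3.

3.00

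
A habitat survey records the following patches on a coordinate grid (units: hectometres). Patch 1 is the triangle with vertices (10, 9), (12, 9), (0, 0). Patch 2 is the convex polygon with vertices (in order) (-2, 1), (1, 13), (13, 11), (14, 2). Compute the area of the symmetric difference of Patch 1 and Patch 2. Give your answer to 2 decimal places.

|Patch 1| = 9, |Patch 2| = 147.5, |Patch 1∩Patch 2| = 8.8351.
|Patch 1 △ Patch 2| = |Patch 1| + |Patch 2| − 2·|Patch 1∩Patch 2| = 9 + 147.5 − 17.6703 = 138.83.

138.83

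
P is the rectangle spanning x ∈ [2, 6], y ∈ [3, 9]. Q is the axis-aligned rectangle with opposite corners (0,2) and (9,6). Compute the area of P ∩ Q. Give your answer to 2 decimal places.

|P∩Q|: x∈[2,6], y∈[3,6] → 4·3 = 12.

12.00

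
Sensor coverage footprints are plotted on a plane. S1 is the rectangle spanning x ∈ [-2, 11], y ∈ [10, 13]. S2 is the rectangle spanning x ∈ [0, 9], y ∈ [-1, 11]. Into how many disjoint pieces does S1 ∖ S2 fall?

1

S1 ∖ S2 is a single connected region.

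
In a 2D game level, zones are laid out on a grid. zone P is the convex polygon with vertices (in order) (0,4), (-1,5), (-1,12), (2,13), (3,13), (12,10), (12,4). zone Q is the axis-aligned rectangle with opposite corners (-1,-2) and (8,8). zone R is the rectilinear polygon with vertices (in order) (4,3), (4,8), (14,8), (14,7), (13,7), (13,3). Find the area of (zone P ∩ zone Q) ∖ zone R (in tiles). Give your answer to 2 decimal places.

|zone P ∩ zone Q| = 35.5.
|(zone P ∩ zone Q) ∩ zone R| = 16.
|(zone P ∩ zone Q) ∖ zone R| = 35.5 − 16 = 19.50.

19.50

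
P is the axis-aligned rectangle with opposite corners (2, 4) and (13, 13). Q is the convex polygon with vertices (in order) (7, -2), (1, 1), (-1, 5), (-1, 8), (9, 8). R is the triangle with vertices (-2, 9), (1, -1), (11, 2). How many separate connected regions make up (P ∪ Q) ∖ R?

(P ∪ Q) ∖ R splits into 3 disjoint pieces (area 92.9175, area 5.734, area 0.1667).

3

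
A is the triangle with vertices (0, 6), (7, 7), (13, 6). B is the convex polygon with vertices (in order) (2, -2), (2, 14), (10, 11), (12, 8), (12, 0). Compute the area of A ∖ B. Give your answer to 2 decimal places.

|A| = 6.5, |A∩B| = 6.131.
|A ∖ B| = |A| − |A∩B| = 6.5 − 6.131 = 0.37.

0.37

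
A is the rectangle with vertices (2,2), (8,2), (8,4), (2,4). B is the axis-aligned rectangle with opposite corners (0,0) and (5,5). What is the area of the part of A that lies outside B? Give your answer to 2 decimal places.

|A∩B|: x∈[2,5], y∈[2,4] → 3·2 = 6.
|A| = 12.
|A ∖ B| = |A| − |A∩B| = 12 − 6 = 6.00.

6.00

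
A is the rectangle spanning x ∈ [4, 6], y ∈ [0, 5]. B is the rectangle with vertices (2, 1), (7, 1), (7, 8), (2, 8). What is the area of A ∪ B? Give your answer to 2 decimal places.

37.00

By inclusion–exclusion:
Individual areas: |A| = 10, |B| = 35.
|A∩B|: x∈[4,6], y∈[1,5] → 2·4 = 8.
|A ∪ B| = 45 − 8 = 37.00.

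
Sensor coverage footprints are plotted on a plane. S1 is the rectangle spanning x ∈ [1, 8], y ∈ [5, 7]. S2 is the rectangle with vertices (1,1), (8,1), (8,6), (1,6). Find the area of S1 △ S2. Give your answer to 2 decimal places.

|S1∩S2|: x∈[1,8], y∈[5,6] → 7·1 = 7.
|S1 △ S2| = |S1| + |S2| − 2·|S1∩S2| = 14 + 35 − 14 = 35.00.

35.00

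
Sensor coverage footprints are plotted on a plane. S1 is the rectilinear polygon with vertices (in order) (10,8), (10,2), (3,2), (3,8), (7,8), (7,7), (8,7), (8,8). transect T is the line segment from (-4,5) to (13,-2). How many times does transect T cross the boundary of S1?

The segment meets the boundary at (3.286,2), (3,2.118).

2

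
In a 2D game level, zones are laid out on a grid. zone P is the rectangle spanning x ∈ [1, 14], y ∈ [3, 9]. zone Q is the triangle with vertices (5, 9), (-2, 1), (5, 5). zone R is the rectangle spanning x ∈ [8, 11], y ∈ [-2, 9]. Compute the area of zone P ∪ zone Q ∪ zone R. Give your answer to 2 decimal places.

By inclusion–exclusion:
Individual areas: |zone P| = 78, |zone Q| = 14, |zone R| = 33.
|zone P∩zone Q| = 11.3571.
|zone P∩zone R|: x∈[8,11], y∈[3,9] → 3·6 = 18.
|zone Q∩zone R| = 0.
|zone P∩zone Q∩zone R| = 0.
|zone P ∪ zone Q ∪ zone R| = 125 − 29.3571 + 0 = 95.64.

95.64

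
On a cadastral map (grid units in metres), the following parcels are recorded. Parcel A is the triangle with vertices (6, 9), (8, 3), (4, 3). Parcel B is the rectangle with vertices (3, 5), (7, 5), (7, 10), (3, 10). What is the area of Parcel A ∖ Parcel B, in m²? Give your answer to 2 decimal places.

6.83

|Parcel A| = 12, |Parcel A∩Parcel B| = 5.1667.
|Parcel A ∖ Parcel B| = |Parcel A| − |Parcel A∩Parcel B| = 12 − 5.1667 = 6.83.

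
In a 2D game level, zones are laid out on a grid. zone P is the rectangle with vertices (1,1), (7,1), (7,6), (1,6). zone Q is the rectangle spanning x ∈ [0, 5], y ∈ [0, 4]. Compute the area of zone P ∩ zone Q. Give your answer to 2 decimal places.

|zone P∩zone Q|: x∈[1,5], y∈[1,4] → 4·3 = 12.

12.00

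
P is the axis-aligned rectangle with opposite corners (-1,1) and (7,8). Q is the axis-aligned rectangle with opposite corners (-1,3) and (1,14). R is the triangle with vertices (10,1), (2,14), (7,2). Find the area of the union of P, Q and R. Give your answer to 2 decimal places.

77.39

By inclusion–exclusion:
Individual areas: |P| = 56, |Q| = 22, |R| = 15.5.
|P∩Q|: x∈[-1,1], y∈[3,8] → 2·5 = 10.
|P∩R| = 6.1106.
|Q∩R| = 0.
|P∩Q∩R| = 0.
|P ∪ Q ∪ R| = 93.5 − 16.1106 + 0 = 77.39.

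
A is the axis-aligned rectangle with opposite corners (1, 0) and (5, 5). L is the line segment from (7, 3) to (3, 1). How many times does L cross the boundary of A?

The segment meets the boundary at (5,2).

1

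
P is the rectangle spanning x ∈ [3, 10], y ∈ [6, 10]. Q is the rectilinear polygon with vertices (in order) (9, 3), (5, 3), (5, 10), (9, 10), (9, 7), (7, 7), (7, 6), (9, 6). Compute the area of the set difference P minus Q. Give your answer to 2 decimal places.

|P| = 28, |P∩Q| = 14.
|P ∖ Q| = |P| − |P∩Q| = 28 − 14 = 14.00.

14.00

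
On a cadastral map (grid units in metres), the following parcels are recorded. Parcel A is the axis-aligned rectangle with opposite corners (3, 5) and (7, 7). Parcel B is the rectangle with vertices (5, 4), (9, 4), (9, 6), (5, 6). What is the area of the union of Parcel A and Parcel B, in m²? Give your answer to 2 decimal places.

14.00

By inclusion–exclusion:
Individual areas: |Parcel A| = 8, |Parcel B| = 8.
|Parcel A∩Parcel B|: x∈[5,7], y∈[5,6] → 2·1 = 2.
|Parcel A ∪ Parcel B| = 16 − 2 = 14.00.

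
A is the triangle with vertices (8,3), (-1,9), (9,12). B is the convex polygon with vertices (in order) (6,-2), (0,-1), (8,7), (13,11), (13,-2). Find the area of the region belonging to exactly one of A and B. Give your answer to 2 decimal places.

|A| = 43.5, |B| = 92, |A∩B| = 5.7756.
|A △ B| = |A| + |B| − 2·|A∩B| = 43.5 + 92 − 11.5512 = 123.95.

123.95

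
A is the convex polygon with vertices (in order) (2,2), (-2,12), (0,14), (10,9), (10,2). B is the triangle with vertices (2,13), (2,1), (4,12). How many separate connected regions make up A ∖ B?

A ∖ B splits into 2 disjoint pieces (area 25, area 60.0909).

2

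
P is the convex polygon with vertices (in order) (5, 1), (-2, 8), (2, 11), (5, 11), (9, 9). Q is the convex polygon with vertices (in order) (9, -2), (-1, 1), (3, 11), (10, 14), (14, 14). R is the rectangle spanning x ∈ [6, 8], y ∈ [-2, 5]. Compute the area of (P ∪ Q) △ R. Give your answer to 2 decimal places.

143.26

|P ∪ Q| = 154.8571.
|(P ∪ Q) ∩ R| = 12.8.
|(P ∪ Q) △ R| = 154.8571 + 14 − 25.6 = 143.26.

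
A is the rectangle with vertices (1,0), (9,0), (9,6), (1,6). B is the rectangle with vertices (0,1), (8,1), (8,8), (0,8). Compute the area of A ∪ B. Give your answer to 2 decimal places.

By inclusion–exclusion:
Individual areas: |A| = 48, |B| = 56.
|A∩B|: x∈[1,8], y∈[1,6] → 7·5 = 35.
|A ∪ B| = 104 − 35 = 69.00.

69.00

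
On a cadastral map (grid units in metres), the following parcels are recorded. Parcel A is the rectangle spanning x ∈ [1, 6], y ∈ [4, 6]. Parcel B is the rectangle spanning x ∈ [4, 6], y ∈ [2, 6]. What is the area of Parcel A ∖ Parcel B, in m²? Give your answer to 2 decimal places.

6.00

|Parcel A∩Parcel B|: x∈[4,6], y∈[4,6] → 2·2 = 4.
|Parcel A| = 10.
|Parcel A ∖ Parcel B| = |Parcel A| − |Parcel A∩Parcel B| = 10 − 4 = 6.00.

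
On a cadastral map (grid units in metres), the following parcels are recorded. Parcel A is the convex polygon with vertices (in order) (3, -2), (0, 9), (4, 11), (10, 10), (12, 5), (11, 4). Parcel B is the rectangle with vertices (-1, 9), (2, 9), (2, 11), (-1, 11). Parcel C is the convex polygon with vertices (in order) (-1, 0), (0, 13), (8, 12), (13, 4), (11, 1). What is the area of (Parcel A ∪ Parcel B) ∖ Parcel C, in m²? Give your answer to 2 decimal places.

7.65

|Parcel A ∪ Parcel B| = 100.
|(Parcel A ∪ Parcel B) ∩ Parcel C| = 92.35.
|(Parcel A ∪ Parcel B) ∖ Parcel C| = 100 − 92.35 = 7.65.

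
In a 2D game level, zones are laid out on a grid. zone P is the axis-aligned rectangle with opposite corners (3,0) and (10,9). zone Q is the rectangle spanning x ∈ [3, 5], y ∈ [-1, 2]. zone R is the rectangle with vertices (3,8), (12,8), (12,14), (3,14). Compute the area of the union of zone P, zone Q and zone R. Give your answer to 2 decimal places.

112.00

By inclusion–exclusion:
Individual areas: |zone P| = 63, |zone Q| = 6, |zone R| = 54.
|zone P∩zone Q|: x∈[3,5], y∈[0,2] → 2·2 = 4.
|zone P∩zone R|: x∈[3,10], y∈[8,9] → 7·1 = 7.
|zone Q∩zone R| = 0 (no overlap).
|zone P∩zone Q∩zone R| = 0.
|zone P ∪ zone Q ∪ zone R| = 123 − 11 + 0 = 112.00.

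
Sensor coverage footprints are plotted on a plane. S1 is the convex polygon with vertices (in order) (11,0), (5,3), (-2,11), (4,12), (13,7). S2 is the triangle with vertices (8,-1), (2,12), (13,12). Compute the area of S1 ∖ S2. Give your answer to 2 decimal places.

|S1| = 89.5, |S1∩S2| = 49.7687.
|S1 ∖ S2| = |S1| − |S1∩S2| = 89.5 − 49.7687 = 39.73.

39.73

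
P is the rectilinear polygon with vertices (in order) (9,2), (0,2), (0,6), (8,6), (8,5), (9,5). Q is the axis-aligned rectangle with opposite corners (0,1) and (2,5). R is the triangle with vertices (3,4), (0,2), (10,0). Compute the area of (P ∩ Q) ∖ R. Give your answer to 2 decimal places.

4.67

|P ∩ Q| = 6.
|(P ∩ Q) ∩ R| = 1.3333.
|(P ∩ Q) ∖ R| = 6 − 1.3333 = 4.67.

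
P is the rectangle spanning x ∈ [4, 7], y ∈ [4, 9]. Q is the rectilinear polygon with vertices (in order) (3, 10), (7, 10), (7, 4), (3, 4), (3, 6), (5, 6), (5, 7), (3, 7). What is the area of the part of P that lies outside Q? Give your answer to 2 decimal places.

1.00

|P| = 15, |P∩Q| = 14.
|P ∖ Q| = |P| − |P∩Q| = 15 − 14 = 1.00.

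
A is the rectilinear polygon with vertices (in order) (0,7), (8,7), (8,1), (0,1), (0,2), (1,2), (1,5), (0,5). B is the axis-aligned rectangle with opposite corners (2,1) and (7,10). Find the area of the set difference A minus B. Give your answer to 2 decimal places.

|A| = 45, |A∩B| = 30.
|A ∖ B| = |A| − |A∩B| = 45 − 30 = 15.00.

15.00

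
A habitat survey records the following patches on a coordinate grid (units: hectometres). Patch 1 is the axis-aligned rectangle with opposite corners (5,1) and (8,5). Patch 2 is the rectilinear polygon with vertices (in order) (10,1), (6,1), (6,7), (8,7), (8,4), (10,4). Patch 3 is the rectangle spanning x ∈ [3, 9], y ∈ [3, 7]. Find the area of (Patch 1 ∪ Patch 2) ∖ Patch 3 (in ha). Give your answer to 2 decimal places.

|Patch 1 ∪ Patch 2| = 22.
|(Patch 1 ∪ Patch 2) ∩ Patch 3| = 11.
|(Patch 1 ∪ Patch 2) ∖ Patch 3| = 22 − 11 = 11.00.

11.00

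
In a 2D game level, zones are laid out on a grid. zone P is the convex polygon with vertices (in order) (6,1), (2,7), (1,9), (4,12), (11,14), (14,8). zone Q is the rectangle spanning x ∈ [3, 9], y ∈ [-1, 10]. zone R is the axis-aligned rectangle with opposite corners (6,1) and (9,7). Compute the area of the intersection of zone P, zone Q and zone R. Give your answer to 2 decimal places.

The intersection is the polygon with vertices (9,3.625), (6,1), (6,7), (9,7).
By the shoelace formula its area is 14.06.

14.06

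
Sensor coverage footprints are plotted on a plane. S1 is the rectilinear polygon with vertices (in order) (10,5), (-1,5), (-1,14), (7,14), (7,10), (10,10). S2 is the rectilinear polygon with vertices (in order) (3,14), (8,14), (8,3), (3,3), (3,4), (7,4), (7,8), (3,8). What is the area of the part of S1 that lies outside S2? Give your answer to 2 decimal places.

58.00

|S1| = 87, |S1∩S2| = 29.
|S1 ∖ S2| = |S1| − |S1∩S2| = 87 − 29 = 58.00.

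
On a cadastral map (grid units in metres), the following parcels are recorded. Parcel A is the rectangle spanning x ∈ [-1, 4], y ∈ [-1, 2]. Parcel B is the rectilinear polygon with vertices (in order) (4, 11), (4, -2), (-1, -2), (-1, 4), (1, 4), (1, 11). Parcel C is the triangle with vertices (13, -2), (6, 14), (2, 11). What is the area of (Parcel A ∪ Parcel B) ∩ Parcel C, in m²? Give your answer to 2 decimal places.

The region (Parcel A ∪ Parcel B) ∩ Parcel C is the polygon with vertices (4,11), (4,8.636), (2,11).
By the shoelace formula its area is 2.36.

2.36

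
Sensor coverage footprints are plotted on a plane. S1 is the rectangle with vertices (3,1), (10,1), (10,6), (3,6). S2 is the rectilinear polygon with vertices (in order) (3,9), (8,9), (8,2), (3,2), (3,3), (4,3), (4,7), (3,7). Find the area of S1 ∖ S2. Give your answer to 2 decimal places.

18.00

|S1| = 35, |S1∩S2| = 17.
|S1 ∖ S2| = |S1| − |S1∩S2| = 35 − 17 = 18.00.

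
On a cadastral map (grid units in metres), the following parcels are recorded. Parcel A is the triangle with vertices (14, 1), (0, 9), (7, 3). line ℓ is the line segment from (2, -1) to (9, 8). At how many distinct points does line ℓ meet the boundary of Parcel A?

2

The segment meets the boundary at (5.867,3.971), (6.769,5.132).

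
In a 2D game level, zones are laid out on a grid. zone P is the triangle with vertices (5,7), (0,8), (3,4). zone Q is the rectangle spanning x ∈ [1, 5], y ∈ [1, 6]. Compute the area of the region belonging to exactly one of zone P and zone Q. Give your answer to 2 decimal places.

22.83

|zone P| = 8.5, |zone Q| = 20, |zone P∩zone Q| = 2.8333.
|zone P △ zone Q| = |zone P| + |zone Q| − 2·|zone P∩zone Q| = 8.5 + 20 − 5.6667 = 22.83.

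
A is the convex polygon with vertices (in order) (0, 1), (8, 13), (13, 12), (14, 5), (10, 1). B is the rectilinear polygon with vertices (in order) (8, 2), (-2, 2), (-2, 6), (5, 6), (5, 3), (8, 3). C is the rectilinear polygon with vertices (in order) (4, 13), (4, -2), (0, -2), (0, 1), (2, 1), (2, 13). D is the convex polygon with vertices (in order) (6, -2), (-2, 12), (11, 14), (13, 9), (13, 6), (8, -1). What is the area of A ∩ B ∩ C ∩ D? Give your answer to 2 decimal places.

The intersection is the polygon with vertices (4,2), (3.714,2), (2.308,4.462), (3.333,6), (4,6).
By the shoelace formula its area is 4.25.

4.25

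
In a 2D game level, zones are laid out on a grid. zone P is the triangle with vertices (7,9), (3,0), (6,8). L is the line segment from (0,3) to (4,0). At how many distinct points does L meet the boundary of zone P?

The segment meets the boundary at (3.25,0.562), (3.22,0.585).

2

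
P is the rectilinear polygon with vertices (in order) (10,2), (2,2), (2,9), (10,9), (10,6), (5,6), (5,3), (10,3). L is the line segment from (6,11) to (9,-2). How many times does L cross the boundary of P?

4

The segment meets the boundary at (8.077,2), (7.846,3), (7.154,6), (6.462,9).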